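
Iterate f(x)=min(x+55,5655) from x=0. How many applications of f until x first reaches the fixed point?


Step 1: x=0, cap=5655, increment=55
Step 2: x grows by 55 each step until capped at 5655; fixed point is x=5655
Step 3: iterations = ceil(5655/55) = 103

103


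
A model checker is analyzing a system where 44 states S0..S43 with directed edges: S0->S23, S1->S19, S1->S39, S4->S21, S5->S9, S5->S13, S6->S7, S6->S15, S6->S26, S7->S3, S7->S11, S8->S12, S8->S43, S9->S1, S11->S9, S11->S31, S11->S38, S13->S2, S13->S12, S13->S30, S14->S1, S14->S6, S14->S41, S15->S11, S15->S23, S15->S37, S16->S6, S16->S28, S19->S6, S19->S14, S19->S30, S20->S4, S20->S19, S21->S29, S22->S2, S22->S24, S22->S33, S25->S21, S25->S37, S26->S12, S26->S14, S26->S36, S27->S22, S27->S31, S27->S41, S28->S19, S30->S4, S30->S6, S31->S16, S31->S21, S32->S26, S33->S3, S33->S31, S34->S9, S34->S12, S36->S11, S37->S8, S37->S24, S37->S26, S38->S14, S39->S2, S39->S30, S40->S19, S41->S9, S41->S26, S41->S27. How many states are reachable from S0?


BFS from S0:
  layer 0: {S0}
  layer 1: {S23}
Reachable set: {S0, S23}
Count = 2

2


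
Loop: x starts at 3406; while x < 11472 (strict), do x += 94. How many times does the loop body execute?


Step 1: x goes from 3406 toward 11472 by 94; the body runs while x<11472, so iterations = ceil((bound-start)/step)
Step 2: Distance=8066
Step 3: ceil(8066/94)=86

86


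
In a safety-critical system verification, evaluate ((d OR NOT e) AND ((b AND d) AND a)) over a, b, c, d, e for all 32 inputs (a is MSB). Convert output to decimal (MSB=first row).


Formula: ((d OR NOT e) AND ((b AND d) AND a)) over a, b, c, d, e (32 rows)
Evaluate each row (bits = a,b,c,d,e, MSB first):
  row 0 [00000]: ((0 OR NOT 0) AND ((0 AND 0) AND 0)) -> 0
  row 1 [00001]: ((0 OR NOT 1) AND ((0 AND 0) AND 0)) -> 0
  row 2 [00010]: ((1 OR NOT 0) AND ((0 AND 1) AND 0)) -> 0
  row 3 [00011]: ((1 OR NOT 1) AND ((0 AND 1) AND 0)) -> 0
  row 4 [00100]: ((0 OR NOT 0) AND ((0 AND 0) AND 0)) -> 0
  row 5 [00101]: ((0 OR NOT 1) AND ((0 AND 0) AND 0)) -> 0
  row 6 [00110]: ((1 OR NOT 0) AND ((0 AND 1) AND 0)) -> 0
  row 7 [00111]: ((1 OR NOT 1) AND ((0 AND 1) AND 0)) -> 0
  row 8 [01000]: ((0 OR NOT 0) AND ((1 AND 0) AND 0)) -> 0
  row 9 [01001]: ((0 OR NOT 1) AND ((1 AND 0) AND 0)) -> 0
  row 10 [01010]: ((1 OR NOT 0) AND ((1 AND 1) AND 0)) -> 0
  row 11 [01011]: ((1 OR NOT 1) AND ((1 AND 1) AND 0)) -> 0
  row 12 [01100]: ((0 OR NOT 0) AND ((1 AND 0) AND 0)) -> 0
  row 13 [01101]: ((0 OR NOT 1) AND ((1 AND 0) AND 0)) -> 0
  row 14 [01110]: ((1 OR NOT 0) AND ((1 AND 1) AND 0)) -> 0
  row 15 [01111]: ((1 OR NOT 1) AND ((1 AND 1) AND 0)) -> 0
  row 16 [10000]: ((0 OR NOT 0) AND ((0 AND 0) AND 1)) -> 0
  row 17 [10001]: ((0 OR NOT 1) AND ((0 AND 0) AND 1)) -> 0
  row 18 [10010]: ((1 OR NOT 0) AND ((0 AND 1) AND 1)) -> 0
  row 19 [10011]: ((1 OR NOT 1) AND ((0 AND 1) AND 1)) -> 0
  row 20 [10100]: ((0 OR NOT 0) AND ((0 AND 0) AND 1)) -> 0
  row 21 [10101]: ((0 OR NOT 1) AND ((0 AND 0) AND 1)) -> 0
  row 22 [10110]: ((1 OR NOT 0) AND ((0 AND 1) AND 1)) -> 0
  row 23 [10111]: ((1 OR NOT 1) AND ((0 AND 1) AND 1)) -> 0
  row 24 [11000]: ((0 OR NOT 0) AND ((1 AND 0) AND 1)) -> 0
  row 25 [11001]: ((0 OR NOT 1) AND ((1 AND 0) AND 1)) -> 0
  row 26 [11010]: ((1 OR NOT 0) AND ((1 AND 1) AND 1)) -> 1
  row 27 [11011]: ((1 OR NOT 1) AND ((1 AND 1) AND 1)) -> 1
  row 28 [11100]: ((0 OR NOT 0) AND ((1 AND 0) AND 1)) -> 0
  row 29 [11101]: ((0 OR NOT 1) AND ((1 AND 0) AND 1)) -> 0
  row 30 [11110]: ((1 OR NOT 0) AND ((1 AND 1) AND 1)) -> 1
  row 31 [11111]: ((1 OR NOT 1) AND ((1 AND 1) AND 1)) -> 1
Full result column, 4 rows per line (a,b,c fixed per line; d,e runs 00..11 left to right):
  rows 0-3 [a,b,c=000]: 0000  = hex 0
  rows 4-7 [a,b,c=001]: 0000  = hex 0
  rows 8-11 [a,b,c=010]: 0000  = hex 0
  rows 12-15 [a,b,c=011]: 0000  = hex 0
  rows 16-19 [a,b,c=100]: 0000  = hex 0
  rows 20-23 [a,b,c=101]: 0000  = hex 0
  rows 24-27 [a,b,c=110]: 0011  = hex 3
  rows 28-31 [a,b,c=111]: 0011  = hex 3
Output column (row 0 .. row 31) = 00000000000000000000000000110011
Output column grouped in 4s = 0000 0000 0000 0000 0000 0000 0011 0011 = 0x00000033
Convert to decimal digit by digit (value = value*16 + digit):
  0 -> 0
  0*16 + 0 = 0
  0*16 + 0 = 0
  0*16 + 0 = 0
  0*16 + 0 = 0
  0*16 + 0 = 0
  0*16 + 3 = 3
  3*16 + 3 = 51
Decimal = 51

51


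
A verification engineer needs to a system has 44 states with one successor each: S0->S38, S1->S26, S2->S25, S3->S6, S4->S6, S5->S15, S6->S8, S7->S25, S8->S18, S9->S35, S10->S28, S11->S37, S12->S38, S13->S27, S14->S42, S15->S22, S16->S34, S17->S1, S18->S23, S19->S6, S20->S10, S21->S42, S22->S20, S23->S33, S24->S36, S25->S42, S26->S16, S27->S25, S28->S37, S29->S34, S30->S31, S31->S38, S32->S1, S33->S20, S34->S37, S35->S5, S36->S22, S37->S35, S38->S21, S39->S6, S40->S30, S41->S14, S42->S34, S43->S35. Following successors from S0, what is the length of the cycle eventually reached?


Trace from S0 until a state repeats:
  S0 -> S38 -> S21 -> S42 -> S34 -> S37 -> S35 -> S5 -> S15 -> S22 -> S20 -> S10 -> S28 -> S37
S37 first seen at step 5, revisited at step 13.
Cycle length = 13 - 5 = 8

8


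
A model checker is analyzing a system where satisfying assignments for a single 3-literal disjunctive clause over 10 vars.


Step 1: Total=2^10=1024
Step 2: Unsat when all 3 false: 2^7=128
Step 3: Sat=1024-128=896

896


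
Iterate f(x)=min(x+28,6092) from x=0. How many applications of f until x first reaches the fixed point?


Step 1: x=0, cap=6092, increment=28
Step 2: x grows by 28 each step until capped at 6092; fixed point is x=6092
Step 3: iterations = ceil(6092/28) = 218

218


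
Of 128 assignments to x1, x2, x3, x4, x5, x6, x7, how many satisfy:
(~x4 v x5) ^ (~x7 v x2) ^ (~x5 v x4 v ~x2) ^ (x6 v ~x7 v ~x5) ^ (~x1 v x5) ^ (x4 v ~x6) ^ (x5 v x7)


CNF with 7 clauses over 7 vars (128 assignments).
An assignment satisfies CNF iff every clause has >=1 true literal.
Check each row (bits = x1,x2,x3,x4,x5,x6,x7; clause T/F shown):
  row 0 [0000000]: clauses=TTTTTTF -> 0
  row 1 [0000001]: clauses=TFTTTTT -> 0
  row 2 [0000010]: clauses=TTTTTFF -> 0
  row 3 [0000011]: clauses=TFTTTFT -> 0
  row 4 [0000100]: clauses=TTTTTTT -> 1
  (every remaining row is evaluated the same way; all 128 results are listed next)
Full result column, 8 rows per line (x1,x2,x3,x4 fixed per line; x5,x6,x7 runs 000..111 left to right):
  rows 0-7 [x1,x2,x3,x4=0000]: 00001000  (ones: 1)
  rows 8-15 [x1,x2,x3,x4=0001]: 00001010  (ones: 2)
  rows 16-23 [x1,x2,x3,x4=0010]: 00001000  (ones: 1)
  rows 24-31 [x1,x2,x3,x4=0011]: 00001010  (ones: 2)
  rows 32-39 [x1,x2,x3,x4=0100]: 01000000  (ones: 1)
  rows 40-47 [x1,x2,x3,x4=0101]: 00001011  (ones: 3)
  rows 48-55 [x1,x2,x3,x4=0110]: 01000000  (ones: 1)
  rows 56-63 [x1,x2,x3,x4=0111]: 00001011  (ones: 3)
  rows 64-71 [x1,x2,x3,x4=1000]: 00001000  (ones: 1)
  rows 72-79 [x1,x2,x3,x4=1001]: 00001010  (ones: 2)
  rows 80-87 [x1,x2,x3,x4=1010]: 00001000  (ones: 1)
  rows 88-95 [x1,x2,x3,x4=1011]: 00001010  (ones: 2)
  rows 96-103 [x1,x2,x3,x4=1100]: 00000000  (ones: 0)
  rows 104-111 [x1,x2,x3,x4=1101]: 00001011  (ones: 3)
  rows 112-119 [x1,x2,x3,x4=1110]: 00000000  (ones: 0)
  rows 120-127 [x1,x2,x3,x4=1111]: 00001011  (ones: 3)
Satisfying assignments = 1+2+1+2+1+3+1+3+1+2+1+2+0+3+0+3 = 26

26


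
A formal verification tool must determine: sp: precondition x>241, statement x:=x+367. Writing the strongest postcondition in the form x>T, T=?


Formula: sp(P, x:=E) = exists old_x. (x = E[old_x/x]) AND P[old_x/x] (old_x is the value of x before the assignment; eliminate old_x by solving x = E[old_x/x] for old_x)
Step 1: Precondition P: x>241, i.e. old_x > 241
Step 2: Assignment gives x = old_x + 367, so old_x = x - 367
Step 3: Substitute into P: x - 367 > 241
Step 4: Simplify: x > 241+367 = 608

608


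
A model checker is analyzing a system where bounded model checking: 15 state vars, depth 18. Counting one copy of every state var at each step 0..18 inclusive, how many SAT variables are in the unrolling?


BMC unrolls to depth k, creating one copy of each state var for steps 0..k.
Step count = 18 + 1 = 19 (steps 0 through 18)
Vars per step = 15
Total = 15 * 19 = 285

285


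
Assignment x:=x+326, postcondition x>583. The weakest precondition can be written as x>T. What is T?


Formula: wp(x:=E, P) = P[E/x] (substitute E for x in postcondition)
Step 1: Postcondition: x>583
Step 2: Substitute x+326 for x: x+326>583
Step 3: Solve for x: x > 583-326 = 257

257


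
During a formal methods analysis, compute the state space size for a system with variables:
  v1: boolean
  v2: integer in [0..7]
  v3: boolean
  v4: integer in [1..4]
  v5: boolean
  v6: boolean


State space = product of domain sizes of all variables.
Domain sizes:
  v1 (boolean): 2
  v2 (integer in [0..7]): 8
  v3 (boolean): 2
  v4 (integer in [1..4]): 4
  v5 (boolean): 2
  v6 (boolean): 2
Product = 2 * 8 * 2 * 4 * 2 * 2 = 512

512


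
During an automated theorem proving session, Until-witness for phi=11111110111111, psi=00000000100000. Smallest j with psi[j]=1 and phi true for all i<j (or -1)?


(phi U psi) at 0: need smallest j with psi[j]=1 and phi[i]=1 for all i in [0,j).
Scan from step 0:
  step 0: phi=1, psi=0 -> continue
  step 1: phi=1, psi=0 -> continue
  step 2: phi=1, psi=0 -> continue
  step 3: phi=1, psi=0 -> continue
  step 7: phi=0 -> phi-prefix broken from here
  step 8: psi=1 but phi already failed -> not a witness
  end of trace: no witness -> -1
Witness step = -1

-1


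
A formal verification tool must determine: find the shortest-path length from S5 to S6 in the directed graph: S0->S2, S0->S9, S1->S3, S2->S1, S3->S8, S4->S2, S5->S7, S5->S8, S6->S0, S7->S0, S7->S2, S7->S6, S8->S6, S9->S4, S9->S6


BFS layer-by-layer from S5:
  dist 0: {S5}
  dist 1: {S7, S8}
  dist 2: {S0, S2, S6}
  -> S6 reached at distance 2
Shortest path length = 2

2


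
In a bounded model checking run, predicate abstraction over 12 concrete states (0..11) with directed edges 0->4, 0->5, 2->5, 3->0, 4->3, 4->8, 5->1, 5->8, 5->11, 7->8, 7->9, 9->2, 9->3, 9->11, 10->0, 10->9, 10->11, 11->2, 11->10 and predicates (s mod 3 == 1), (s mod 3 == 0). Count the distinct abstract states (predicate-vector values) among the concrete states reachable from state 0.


BFS from 0:
Concrete reachable: {0, 1, 2, 3, 4, 5, 8, 9, 10, 11}
Abstract via predicates (s mod 3 == 1), (s mod 3 == 0):
  (0,0) <- {2, 5, 8, 11}
  (0,1) <- {0, 3, 9}
  (1,0) <- {1, 4, 10}
Distinct abstract states = 3

3


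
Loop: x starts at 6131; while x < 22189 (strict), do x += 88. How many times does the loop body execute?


Step 1: x goes from 6131 toward 22189 by 88; the body runs while x<22189, so iterations = ceil((bound-start)/step)
Step 2: Distance=16058
Step 3: ceil(16058/88)=183

183


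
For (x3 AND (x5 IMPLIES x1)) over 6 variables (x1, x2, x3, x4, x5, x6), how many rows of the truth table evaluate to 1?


Formula: (x3 AND (x5 IMPLIES x1)) over 6 vars (64 rows)
Evaluate each row (x1, x2, x3, x4, x5, x6 as bits, MSB first):
  row 0 [000000]: (0 AND (0 IMPLIES 0)) -> 0
  row 1 [000001]: (0 AND (0 IMPLIES 0)) -> 0
  row 2 [000010]: (0 AND (1 IMPLIES 0)) -> 0
  row 3 [000011]: (0 AND (1 IMPLIES 0)) -> 0
  row 4 [000100]: (0 AND (0 IMPLIES 0)) -> 0
  (every remaining row is evaluated the same way; all 64 results are listed next)
Full result column, 8 rows per line (x1,x2,x3 fixed per line; x4,x5,x6 runs 000..111 left to right):
  rows 0-7 [x1,x2,x3=000]: 00000000  (ones: 0)
  rows 8-15 [x1,x2,x3=001]: 11001100  (ones: 4)
  rows 16-23 [x1,x2,x3=010]: 00000000  (ones: 0)
  rows 24-31 [x1,x2,x3=011]: 11001100  (ones: 4)
  rows 32-39 [x1,x2,x3=100]: 00000000  (ones: 0)
  rows 40-47 [x1,x2,x3=101]: 11111111  (ones: 8)
  rows 48-55 [x1,x2,x3=110]: 00000000  (ones: 0)
  rows 56-63 [x1,x2,x3=111]: 11111111  (ones: 8)
Count of 1-rows = 0+4+0+4+0+8+0+8 = 24

24


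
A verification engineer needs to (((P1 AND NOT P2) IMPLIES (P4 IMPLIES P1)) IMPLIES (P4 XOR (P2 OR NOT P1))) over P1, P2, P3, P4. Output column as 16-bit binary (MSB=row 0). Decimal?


Formula: (((P1 AND NOT P2) IMPLIES (P4 IMPLIES P1)) IMPLIES (P4 XOR (P2 OR NOT P1))) over P1, P2, P3, P4 (16 rows)
Evaluate each row (bits = P1,P2,P3,P4, MSB first):
  row 0 [0000]: (((0 AND NOT 0) IMPLIES (0 IMPLIES 0)) IMPLIES (0 XOR (0 OR NOT 0))) -> 1
  row 1 [0001]: (((0 AND NOT 0) IMPLIES (1 IMPLIES 0)) IMPLIES (1 XOR (0 OR NOT 0))) -> 0
  row 2 [0010]: (((0 AND NOT 0) IMPLIES (0 IMPLIES 0)) IMPLIES (0 XOR (0 OR NOT 0))) -> 1
  row 3 [0011]: (((0 AND NOT 0) IMPLIES (1 IMPLIES 0)) IMPLIES (1 XOR (0 OR NOT 0))) -> 0
  row 4 [0100]: (((0 AND NOT 1) IMPLIES (0 IMPLIES 0)) IMPLIES (0 XOR (1 OR NOT 0))) -> 1
  row 5 [0101]: (((0 AND NOT 1) IMPLIES (1 IMPLIES 0)) IMPLIES (1 XOR (1 OR NOT 0))) -> 0
  row 6 [0110]: (((0 AND NOT 1) IMPLIES (0 IMPLIES 0)) IMPLIES (0 XOR (1 OR NOT 0))) -> 1
  row 7 [0111]: (((0 AND NOT 1) IMPLIES (1 IMPLIES 0)) IMPLIES (1 XOR (1 OR NOT 0))) -> 0
  row 8 [1000]: (((1 AND NOT 0) IMPLIES (0 IMPLIES 1)) IMPLIES (0 XOR (0 OR NOT 1))) -> 0
  row 9 [1001]: (((1 AND NOT 0) IMPLIES (1 IMPLIES 1)) IMPLIES (1 XOR (0 OR NOT 1))) -> 1
  row 10 [1010]: (((1 AND NOT 0) IMPLIES (0 IMPLIES 1)) IMPLIES (0 XOR (0 OR NOT 1))) -> 0
  row 11 [1011]: (((1 AND NOT 0) IMPLIES (1 IMPLIES 1)) IMPLIES (1 XOR (0 OR NOT 1))) -> 1
  row 12 [1100]: (((1 AND NOT 1) IMPLIES (0 IMPLIES 1)) IMPLIES (0 XOR (1 OR NOT 1))) -> 1
  row 13 [1101]: (((1 AND NOT 1) IMPLIES (1 IMPLIES 1)) IMPLIES (1 XOR (1 OR NOT 1))) -> 0
  row 14 [1110]: (((1 AND NOT 1) IMPLIES (0 IMPLIES 1)) IMPLIES (0 XOR (1 OR NOT 1))) -> 1
  row 15 [1111]: (((1 AND NOT 1) IMPLIES (1 IMPLIES 1)) IMPLIES (1 XOR (1 OR NOT 1))) -> 0
Full result column, 4 rows per line (P1,P2 fixed per line; P3,P4 runs 00..11 left to right):
  rows 0-3 [P1,P2=00]: 1010  = hex A
  rows 4-7 [P1,P2=01]: 1010  = hex A
  rows 8-11 [P1,P2=10]: 0101  = hex 5
  rows 12-15 [P1,P2=11]: 1010  = hex A
Output column (row 0 .. row 15) = 1010101001011010
Output column grouped in 4s = 1010 1010 0101 1010 = 0xAA5A
Convert to decimal digit by digit (value = value*16 + digit):
  A -> 10
  10*16 + 10 (A) = 170
  170*16 + 5 = 2725
  2725*16 + 10 (A) = 43610
Decimal = 43610

43610


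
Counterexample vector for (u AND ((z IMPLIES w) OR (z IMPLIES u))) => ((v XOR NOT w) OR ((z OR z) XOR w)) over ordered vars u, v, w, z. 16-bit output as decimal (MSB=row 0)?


F1 = (u AND ((z IMPLIES w) OR (z IMPLIES u)))
F2 = ((v XOR NOT w) OR ((z OR z) XOR w))
Counterexample to F1=>F2 is where F1=1 and F2=0.
Evaluate each row (bits = u,v,w,z, MSB first):
  row 0 [0000]: F1=0 F2=1 -> F1&~F2 -> 0
  row 1 [0001]: F1=0 F2=1 -> F1&~F2 -> 0
  row 2 [0010]: F1=0 F2=1 -> F1&~F2 -> 0
  row 3 [0011]: F1=0 F2=0 -> F1&~F2 -> 0
  row 4 [0100]: F1=0 F2=0 -> F1&~F2 -> 0
  row 5 [0101]: F1=0 F2=1 -> F1&~F2 -> 0
  row 6 [0110]: F1=0 F2=1 -> F1&~F2 -> 0
  row 7 [0111]: F1=0 F2=1 -> F1&~F2 -> 0
  row 8 [1000]: F1=1 F2=1 -> F1&~F2 -> 0
  row 9 [1001]: F1=1 F2=1 -> F1&~F2 -> 0
  row 10 [1010]: F1=1 F2=1 -> F1&~F2 -> 0
  row 11 [1011]: F1=1 F2=0 -> F1&~F2 -> 1
  row 12 [1100]: F1=1 F2=0 -> F1&~F2 -> 1
  row 13 [1101]: F1=1 F2=1 -> F1&~F2 -> 0
  row 14 [1110]: F1=1 F2=1 -> F1&~F2 -> 0
  row 15 [1111]: F1=1 F2=1 -> F1&~F2 -> 0
Full result column, 4 rows per line (u,v fixed per line; w,z runs 00..11 left to right):
  rows 0-3 [u,v=00]: 0000  = hex 0
  rows 4-7 [u,v=01]: 0000  = hex 0
  rows 8-11 [u,v=10]: 0001  = hex 1
  rows 12-15 [u,v=11]: 1000  = hex 8
Counterexample vector (row 0 .. row 15) = 0000000000011000
Output column grouped in 4s = 0000 0000 0001 1000 = 0x0018
Convert to decimal digit by digit (value = value*16 + digit):
  0 -> 0
  0*16 + 0 = 0
  0*16 + 1 = 1
  1*16 + 8 = 24
Decimal = 24

24


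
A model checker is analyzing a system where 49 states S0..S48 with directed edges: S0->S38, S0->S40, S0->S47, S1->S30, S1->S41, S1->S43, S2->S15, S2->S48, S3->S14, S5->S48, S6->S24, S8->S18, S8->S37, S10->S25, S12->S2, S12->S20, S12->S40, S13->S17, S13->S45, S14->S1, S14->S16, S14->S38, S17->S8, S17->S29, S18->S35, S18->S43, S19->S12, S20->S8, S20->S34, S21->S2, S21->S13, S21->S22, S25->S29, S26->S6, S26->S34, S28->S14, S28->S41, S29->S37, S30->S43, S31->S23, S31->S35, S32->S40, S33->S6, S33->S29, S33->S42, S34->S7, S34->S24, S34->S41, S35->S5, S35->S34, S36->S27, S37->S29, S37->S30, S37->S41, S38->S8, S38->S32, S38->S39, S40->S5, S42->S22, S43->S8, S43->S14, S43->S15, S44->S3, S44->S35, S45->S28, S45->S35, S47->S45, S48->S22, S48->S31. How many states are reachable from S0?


BFS from S0:
  layer 0: {S0}
  layer 1: {S38, S40, S47}
  layer 2: {S5, S8, S32, S39, S45}
  layer 3: {S18, S28, S35, S37, S48}
  layer 4: {S14, S22, S29, S30, S31, S34, S41, S43}
  layer 5: {S1, S7, S15, S16, S23, S24}
Reachable set: {S0, S1, S5, S7, S8, S14, S15, S16, S18, S22, S23, S24, S28, S29, S30, S31, S32, S34, S35, S37, S38, S39, S40, S41, S43, S45, S47, S48}
Count = 28

28


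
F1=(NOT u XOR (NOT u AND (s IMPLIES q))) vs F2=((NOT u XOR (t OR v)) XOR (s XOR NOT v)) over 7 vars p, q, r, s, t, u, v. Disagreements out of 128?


F1 = (NOT u XOR (NOT u AND (s IMPLIES q)))
F2 = ((NOT u XOR (t OR v)) XOR (s XOR NOT v))
Evaluate both on each of 128 rows (bits = p,q,r,s,t,u,v):
  row 0 [0000000]: F1=0 F2=0 -> 0
  row 1 [0000001]: F1=0 F2=0 -> 0
  row 2 [0000010]: F1=0 F2=1 (differ) -> 1
  row 3 [0000011]: F1=0 F2=1 (differ) -> 1
  row 4 [0000100]: F1=0 F2=1 (differ) -> 1
  (every remaining row is evaluated the same way; all 128 results are listed next)
Full result column, 8 rows per line (p,q,r,s fixed per line; t,u,v runs 000..111 left to right):
  rows 0-7 [p,q,r,s=0000]: 00111001  (ones: 4)
  rows 8-15 [p,q,r,s=0001]: 00001010  (ones: 2)
  rows 16-23 [p,q,r,s=0010]: 00111001  (ones: 4)
  rows 24-31 [p,q,r,s=0011]: 00001010  (ones: 2)
  rows 32-39 [p,q,r,s=0100]: 00111001  (ones: 4)
  rows 40-47 [p,q,r,s=0101]: 11000110  (ones: 4)
  rows 48-55 [p,q,r,s=0110]: 00111001  (ones: 4)
  rows 56-63 [p,q,r,s=0111]: 11000110  (ones: 4)
  rows 64-71 [p,q,r,s=1000]: 00111001  (ones: 4)
  rows 72-79 [p,q,r,s=1001]: 00001010  (ones: 2)
  rows 80-87 [p,q,r,s=1010]: 00111001  (ones: 4)
  rows 88-95 [p,q,r,s=1011]: 00001010  (ones: 2)
  rows 96-103 [p,q,r,s=1100]: 00111001  (ones: 4)
  rows 104-111 [p,q,r,s=1101]: 11000110  (ones: 4)
  rows 112-119 [p,q,r,s=1110]: 00111001  (ones: 4)
  rows 120-127 [p,q,r,s=1111]: 11000110  (ones: 4)
Disagreements = 4+2+4+2+4+4+4+4+4+2+4+2+4+4+4+4 = 56

56


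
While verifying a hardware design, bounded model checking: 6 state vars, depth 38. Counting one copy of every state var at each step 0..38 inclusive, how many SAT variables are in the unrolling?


BMC unrolls to depth k, creating one copy of each state var for steps 0..k.
Step count = 38 + 1 = 39 (steps 0 through 38)
Vars per step = 6
Total = 6 * 39 = 234

234


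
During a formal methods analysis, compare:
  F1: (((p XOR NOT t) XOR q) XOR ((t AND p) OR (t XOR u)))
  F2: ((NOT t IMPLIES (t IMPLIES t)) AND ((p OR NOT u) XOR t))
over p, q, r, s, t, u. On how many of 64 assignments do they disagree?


F1 = (((p XOR NOT t) XOR q) XOR ((t AND p) OR (t XOR u)))
F2 = ((NOT t IMPLIES (t IMPLIES t)) AND ((p OR NOT u) XOR t))
Evaluate both on each of 64 rows (bits = p,q,r,s,t,u):
  row 0 [000000]: F1=1 F2=1 -> 0
  row 1 [000001]: F1=0 F2=0 -> 0
  row 2 [000010]: F1=1 F2=0 (differ) -> 1
  row 3 [000011]: F1=0 F2=1 (differ) -> 1
  row 4 [000100]: F1=1 F2=1 -> 0
  (every remaining row is evaluated the same way; all 64 results are listed next)
Full result column, 8 rows per line (p,q,r fixed per line; s,t,u runs 000..111 left to right):
  rows 0-7 [p,q,r=000]: 00110011  (ones: 4)
  rows 8-15 [p,q,r=001]: 00110011  (ones: 4)
  rows 16-23 [p,q,r=010]: 11001100  (ones: 4)
  rows 24-31 [p,q,r=011]: 11001100  (ones: 4)
  rows 32-39 [p,q,r=100]: 10001000  (ones: 2)
  rows 40-47 [p,q,r=101]: 10001000  (ones: 2)
  rows 48-55 [p,q,r=110]: 01110111  (ones: 6)
  rows 56-63 [p,q,r=111]: 01110111  (ones: 6)
Disagreements = 4+4+4+4+2+2+6+6 = 32

32


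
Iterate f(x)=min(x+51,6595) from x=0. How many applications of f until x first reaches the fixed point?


Step 1: x=0, cap=6595, increment=51
Step 2: x grows by 51 each step until capped at 6595; fixed point is x=6595
Step 3: iterations = ceil(6595/51) = 130

130


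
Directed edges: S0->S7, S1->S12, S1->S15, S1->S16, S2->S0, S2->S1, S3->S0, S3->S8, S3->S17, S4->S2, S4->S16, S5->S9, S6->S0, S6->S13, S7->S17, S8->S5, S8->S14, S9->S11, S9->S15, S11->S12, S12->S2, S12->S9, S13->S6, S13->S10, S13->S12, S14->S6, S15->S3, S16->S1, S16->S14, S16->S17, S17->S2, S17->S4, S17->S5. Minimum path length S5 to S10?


BFS layer-by-layer from S5:
  dist 0: {S5}
  dist 1: {S9}
  dist 2: {S11, S15}
  dist 3: {S3, S12}
  dist 4: {S0, S2, S8, S17}
  dist 5: {S1, S4, S7, S14}
  dist 6: {S6, S16}
  dist 7: {S13}
  dist 8: {S10}
  -> S10 reached at distance 8
Shortest path length = 8

8


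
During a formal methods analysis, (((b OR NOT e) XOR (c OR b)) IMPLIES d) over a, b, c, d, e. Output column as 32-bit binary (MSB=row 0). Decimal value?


Formula: (((b OR NOT e) XOR (c OR b)) IMPLIES d) over a, b, c, d, e (32 rows)
Evaluate each row (bits = a,b,c,d,e, MSB first):
  row 0 [00000]: (((0 OR NOT 0) XOR (0 OR 0)) IMPLIES 0) -> 0
  row 1 [00001]: (((0 OR NOT 1) XOR (0 OR 0)) IMPLIES 0) -> 1
  row 2 [00010]: (((0 OR NOT 0) XOR (0 OR 0)) IMPLIES 1) -> 1
  row 3 [00011]: (((0 OR NOT 1) XOR (0 OR 0)) IMPLIES 1) -> 1
  row 4 [00100]: (((0 OR NOT 0) XOR (1 OR 0)) IMPLIES 0) -> 1
  row 5 [00101]: (((0 OR NOT 1) XOR (1 OR 0)) IMPLIES 0) -> 0
  row 6 [00110]: (((0 OR NOT 0) XOR (1 OR 0)) IMPLIES 1) -> 1
  row 7 [00111]: (((0 OR NOT 1) XOR (1 OR 0)) IMPLIES 1) -> 1
  row 8 [01000]: (((1 OR NOT 0) XOR (0 OR 1)) IMPLIES 0) -> 1
  row 9 [01001]: (((1 OR NOT 1) XOR (0 OR 1)) IMPLIES 0) -> 1
  row 10 [01010]: (((1 OR NOT 0) XOR (0 OR 1)) IMPLIES 1) -> 1
  row 11 [01011]: (((1 OR NOT 1) XOR (0 OR 1)) IMPLIES 1) -> 1
  row 12 [01100]: (((1 OR NOT 0) XOR (1 OR 1)) IMPLIES 0) -> 1
  row 13 [01101]: (((1 OR NOT 1) XOR (1 OR 1)) IMPLIES 0) -> 1
  row 14 [01110]: (((1 OR NOT 0) XOR (1 OR 1)) IMPLIES 1) -> 1
  row 15 [01111]: (((1 OR NOT 1) XOR (1 OR 1)) IMPLIES 1) -> 1
  row 16 [10000]: (((0 OR NOT 0) XOR (0 OR 0)) IMPLIES 0) -> 0
  row 17 [10001]: (((0 OR NOT 1) XOR (0 OR 0)) IMPLIES 0) -> 1
  row 18 [10010]: (((0 OR NOT 0) XOR (0 OR 0)) IMPLIES 1) -> 1
  row 19 [10011]: (((0 OR NOT 1) XOR (0 OR 0)) IMPLIES 1) -> 1
  row 20 [10100]: (((0 OR NOT 0) XOR (1 OR 0)) IMPLIES 0) -> 1
  row 21 [10101]: (((0 OR NOT 1) XOR (1 OR 0)) IMPLIES 0) -> 0
  row 22 [10110]: (((0 OR NOT 0) XOR (1 OR 0)) IMPLIES 1) -> 1
  row 23 [10111]: (((0 OR NOT 1) XOR (1 OR 0)) IMPLIES 1) -> 1
  row 24 [11000]: (((1 OR NOT 0) XOR (0 OR 1)) IMPLIES 0) -> 1
  row 25 [11001]: (((1 OR NOT 1) XOR (0 OR 1)) IMPLIES 0) -> 1
  row 26 [11010]: (((1 OR NOT 0) XOR (0 OR 1)) IMPLIES 1) -> 1
  row 27 [11011]: (((1 OR NOT 1) XOR (0 OR 1)) IMPLIES 1) -> 1
  row 28 [11100]: (((1 OR NOT 0) XOR (1 OR 1)) IMPLIES 0) -> 1
  row 29 [11101]: (((1 OR NOT 1) XOR (1 OR 1)) IMPLIES 0) -> 1
  row 30 [11110]: (((1 OR NOT 0) XOR (1 OR 1)) IMPLIES 1) -> 1
  row 31 [11111]: (((1 OR NOT 1) XOR (1 OR 1)) IMPLIES 1) -> 1
Full result column, 4 rows per line (a,b,c fixed per line; d,e runs 00..11 left to right):
  rows 0-3 [a,b,c=000]: 0111  = hex 7
  rows 4-7 [a,b,c=001]: 1011  = hex B
  rows 8-11 [a,b,c=010]: 1111  = hex F
  rows 12-15 [a,b,c=011]: 1111  = hex F
  rows 16-19 [a,b,c=100]: 0111  = hex 7
  rows 20-23 [a,b,c=101]: 1011  = hex B
  rows 24-27 [a,b,c=110]: 1111  = hex F
  rows 28-31 [a,b,c=111]: 1111  = hex F
Output column (row 0 .. row 31) = 01111011111111110111101111111111
Output column grouped in 4s = 0111 1011 1111 1111 0111 1011 1111 1111 = 0x7BFF7BFF
Convert to decimal digit by digit (value = value*16 + digit):
  7 -> 7
  7*16 + 11 (B) = 123
  123*16 + 15 (F) = 1983
  1983*16 + 15 (F) = 31743
  31743*16 + 7 = 507895
  507895*16 + 11 (B) = 8126331
  8126331*16 + 15 (F) = 130021311
  130021311*16 + 15 (F) = 2080340991
Decimal = 2080340991

2080340991


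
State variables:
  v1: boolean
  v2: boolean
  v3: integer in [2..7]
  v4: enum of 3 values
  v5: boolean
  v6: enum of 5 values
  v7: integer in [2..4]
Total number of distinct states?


State space = product of domain sizes of all variables.
Domain sizes:
  v1 (boolean): 2
  v2 (boolean): 2
  v3 (integer in [2..7]): 6
  v4 (enum of 3 values): 3
  v5 (boolean): 2
  v6 (enum of 5 values): 5
  v7 (integer in [2..4]): 3
Product = 2 * 2 * 6 * 3 * 2 * 5 * 3 = 2160

2160


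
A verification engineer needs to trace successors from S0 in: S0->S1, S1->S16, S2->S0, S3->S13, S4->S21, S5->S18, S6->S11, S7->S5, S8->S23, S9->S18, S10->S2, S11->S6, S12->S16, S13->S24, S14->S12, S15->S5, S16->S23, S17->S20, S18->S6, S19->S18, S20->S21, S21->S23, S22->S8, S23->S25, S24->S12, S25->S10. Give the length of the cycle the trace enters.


Trace from S0 until a state repeats:
  S0 -> S1 -> S16 -> S23 -> S25 -> S10 -> S2 -> S0
S0 first seen at step 0, revisited at step 7.
Cycle length = 7 - 0 = 7

7


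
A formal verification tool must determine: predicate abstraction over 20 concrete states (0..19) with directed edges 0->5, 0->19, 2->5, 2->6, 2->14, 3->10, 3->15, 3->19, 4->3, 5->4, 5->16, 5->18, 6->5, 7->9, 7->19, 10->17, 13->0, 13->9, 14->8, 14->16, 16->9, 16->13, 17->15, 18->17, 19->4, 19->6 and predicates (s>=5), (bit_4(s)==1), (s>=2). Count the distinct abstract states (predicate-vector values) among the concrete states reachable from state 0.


BFS from 0:
Concrete reachable: {0, 3, 4, 5, 6, 9, 10, 13, 15, 16, 17, 18, 19}
Abstract via predicates (s>=5), (bit_4(s)==1), (s>=2):
  (0,0,0) <- {0}
  (0,0,1) <- {3, 4}
  (1,0,1) <- {5, 6, 9, 10, 13, 15}
  (1,1,1) <- {16, 17, 18, 19}
Distinct abstract states = 4

4


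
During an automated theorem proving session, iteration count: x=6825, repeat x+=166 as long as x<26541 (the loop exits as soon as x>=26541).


Step 1: x goes from 6825 toward 26541 by 166; the body runs while x<26541, so iterations = ceil((bound-start)/step)
Step 2: Distance=19716
Step 3: ceil(19716/166)=119

119


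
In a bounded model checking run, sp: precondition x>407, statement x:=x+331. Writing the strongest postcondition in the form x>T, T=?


Formula: sp(P, x:=E) = exists old_x. (x = E[old_x/x]) AND P[old_x/x] (old_x is the value of x before the assignment; eliminate old_x by solving x = E[old_x/x] for old_x)
Step 1: Precondition P: x>407, i.e. old_x > 407
Step 2: Assignment gives x = old_x + 331, so old_x = x - 331
Step 3: Substitute into P: x - 331 > 407
Step 4: Simplify: x > 407+331 = 738

738


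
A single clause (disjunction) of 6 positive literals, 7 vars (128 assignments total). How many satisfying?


Step 1: Total=2^7=128
Step 2: Unsat when all 6 false: 2^1=2
Step 3: Sat=128-2=126

126


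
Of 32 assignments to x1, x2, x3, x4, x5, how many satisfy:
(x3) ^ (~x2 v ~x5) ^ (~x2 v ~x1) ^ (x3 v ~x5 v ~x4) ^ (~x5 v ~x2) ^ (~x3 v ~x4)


CNF with 6 clauses over 5 vars (32 assignments).
An assignment satisfies CNF iff every clause has >=1 true literal.
Check each row (bits = x1,x2,x3,x4,x5; clause T/F shown):
  row 0 [00000]: clauses=FTTTTT -> 0
  row 1 [00001]: clauses=FTTTTT -> 0
  row 2 [00010]: clauses=FTTTTT -> 0
  row 3 [00011]: clauses=FTTFTT -> 0
  row 4 [00100]: clauses=TTTTTT -> 1
  row 5 [00101]: clauses=TTTTTT -> 1
  row 6 [00110]: clauses=TTTTTF -> 0
  row 7 [00111]: clauses=TTTTTF -> 0
  row 8 [01000]: clauses=FTTTTT -> 0
  row 9 [01001]: clauses=FFTTFT -> 0
  row 10 [01010]: clauses=FTTTTT -> 0
  row 11 [01011]: clauses=FFTFFT -> 0
  row 12 [01100]: clauses=TTTTTT -> 1
  row 13 [01101]: clauses=TFTTFT -> 0
  row 14 [01110]: clauses=TTTTTF -> 0
  row 15 [01111]: clauses=TFTTFF -> 0
  row 16 [10000]: clauses=FTTTTT -> 0
  row 17 [10001]: clauses=FTTTTT -> 0
  row 18 [10010]: clauses=FTTTTT -> 0
  row 19 [10011]: clauses=FTTFTT -> 0
  row 20 [10100]: clauses=TTTTTT -> 1
  row 21 [10101]: clauses=TTTTTT -> 1
  row 22 [10110]: clauses=TTTTTF -> 0
  row 23 [10111]: clauses=TTTTTF -> 0
  row 24 [11000]: clauses=FTFTTT -> 0
  row 25 [11001]: clauses=FFFTFT -> 0
  row 26 [11010]: clauses=FTFTTT -> 0
  row 27 [11011]: clauses=FFFFFT -> 0
  row 28 [11100]: clauses=TTFTTT -> 0
  row 29 [11101]: clauses=TFFTFT -> 0
  row 30 [11110]: clauses=TTFTTF -> 0
  row 31 [11111]: clauses=TFFTFF -> 0
Full result column, 8 rows per line (x1,x2 fixed per line; x3,x4,x5 runs 000..111 left to right):
  rows 0-7 [x1,x2=00]: 00001100  (ones: 2)
  rows 8-15 [x1,x2=01]: 00001000  (ones: 1)
  rows 16-23 [x1,x2=10]: 00001100  (ones: 2)
  rows 24-31 [x1,x2=11]: 00000000  (ones: 0)
Satisfying assignments = 2+1+2+0 = 5

5


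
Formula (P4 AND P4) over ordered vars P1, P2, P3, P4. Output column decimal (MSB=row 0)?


Formula: (P4 AND P4) over P1, P2, P3, P4 (16 rows)
Evaluate each row (bits = P1,P2,P3,P4, MSB first):
  row 0 [0000]: (0 AND 0) -> 0
  row 1 [0001]: (1 AND 1) -> 1
  row 2 [0010]: (0 AND 0) -> 0
  row 3 [0011]: (1 AND 1) -> 1
  row 4 [0100]: (0 AND 0) -> 0
  row 5 [0101]: (1 AND 1) -> 1
  row 6 [0110]: (0 AND 0) -> 0
  row 7 [0111]: (1 AND 1) -> 1
  row 8 [1000]: (0 AND 0) -> 0
  row 9 [1001]: (1 AND 1) -> 1
  row 10 [1010]: (0 AND 0) -> 0
  row 11 [1011]: (1 AND 1) -> 1
  row 12 [1100]: (0 AND 0) -> 0
  row 13 [1101]: (1 AND 1) -> 1
  row 14 [1110]: (0 AND 0) -> 0
  row 15 [1111]: (1 AND 1) -> 1
Full result column, 4 rows per line (P1,P2 fixed per line; P3,P4 runs 00..11 left to right):
  rows 0-3 [P1,P2=00]: 0101  = hex 5
  rows 4-7 [P1,P2=01]: 0101  = hex 5
  rows 8-11 [P1,P2=10]: 0101  = hex 5
  rows 12-15 [P1,P2=11]: 0101  = hex 5
Output column (row 0 .. row 15) = 0101010101010101
Output column grouped in 4s = 0101 0101 0101 0101 = 0x5555
Convert to decimal digit by digit (value = value*16 + digit):
  5 -> 5
  5*16 + 5 = 85
  85*16 + 5 = 1365
  1365*16 + 5 = 21845
Decimal = 21845

21845


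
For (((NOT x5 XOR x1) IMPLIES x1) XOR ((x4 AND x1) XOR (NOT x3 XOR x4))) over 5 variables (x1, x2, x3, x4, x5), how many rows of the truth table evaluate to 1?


Formula: (((NOT x5 XOR x1) IMPLIES x1) XOR ((x4 AND x1) XOR (NOT x3 XOR x4))) over 5 vars (32 rows)
Evaluate each row (x1, x2, x3, x4, x5 as bits, MSB first):
  row 0 [00000]: (((NOT 0 XOR 0) IMPLIES 0) XOR ((0 AND 0) XOR (NOT 0 XOR 0))) -> 1
  row 1 [00001]: (((NOT 1 XOR 0) IMPLIES 0) XOR ((0 AND 0) XOR (NOT 0 XOR 0))) -> 0
  row 2 [00010]: (((NOT 0 XOR 0) IMPLIES 0) XOR ((1 AND 0) XOR (NOT 0 XOR 1))) -> 0
  row 3 [00011]: (((NOT 1 XOR 0) IMPLIES 0) XOR ((1 AND 0) XOR (NOT 0 XOR 1))) -> 1
  row 4 [00100]: (((NOT 0 XOR 0) IMPLIES 0) XOR ((0 AND 0) XOR (NOT 1 XOR 0))) -> 0
  row 5 [00101]: (((NOT 1 XOR 0) IMPLIES 0) XOR ((0 AND 0) XOR (NOT 1 XOR 0))) -> 1
  row 6 [00110]: (((NOT 0 XOR 0) IMPLIES 0) XOR ((1 AND 0) XOR (NOT 1 XOR 1))) -> 1
  row 7 [00111]: (((NOT 1 XOR 0) IMPLIES 0) XOR ((1 AND 0) XOR (NOT 1 XOR 1))) -> 0
  row 8 [01000]: (((NOT 0 XOR 0) IMPLIES 0) XOR ((0 AND 0) XOR (NOT 0 XOR 0))) -> 1
  row 9 [01001]: (((NOT 1 XOR 0) IMPLIES 0) XOR ((0 AND 0) XOR (NOT 0 XOR 0))) -> 0
  row 10 [01010]: (((NOT 0 XOR 0) IMPLIES 0) XOR ((1 AND 0) XOR (NOT 0 XOR 1))) -> 0
  row 11 [01011]: (((NOT 1 XOR 0) IMPLIES 0) XOR ((1 AND 0) XOR (NOT 0 XOR 1))) -> 1
  row 12 [01100]: (((NOT 0 XOR 0) IMPLIES 0) XOR ((0 AND 0) XOR (NOT 1 XOR 0))) -> 0
  row 13 [01101]: (((NOT 1 XOR 0) IMPLIES 0) XOR ((0 AND 0) XOR (NOT 1 XOR 0))) -> 1
  row 14 [01110]: (((NOT 0 XOR 0) IMPLIES 0) XOR ((1 AND 0) XOR (NOT 1 XOR 1))) -> 1
  row 15 [01111]: (((NOT 1 XOR 0) IMPLIES 0) XOR ((1 AND 0) XOR (NOT 1 XOR 1))) -> 0
  row 16 [10000]: (((NOT 0 XOR 1) IMPLIES 1) XOR ((0 AND 1) XOR (NOT 0 XOR 0))) -> 0
  row 17 [10001]: (((NOT 1 XOR 1) IMPLIES 1) XOR ((0 AND 1) XOR (NOT 0 XOR 0))) -> 0
  row 18 [10010]: (((NOT 0 XOR 1) IMPLIES 1) XOR ((1 AND 1) XOR (NOT 0 XOR 1))) -> 0
  row 19 [10011]: (((NOT 1 XOR 1) IMPLIES 1) XOR ((1 AND 1) XOR (NOT 0 XOR 1))) -> 0
  row 20 [10100]: (((NOT 0 XOR 1) IMPLIES 1) XOR ((0 AND 1) XOR (NOT 1 XOR 0))) -> 1
  row 21 [10101]: (((NOT 1 XOR 1) IMPLIES 1) XOR ((0 AND 1) XOR (NOT 1 XOR 0))) -> 1
  row 22 [10110]: (((NOT 0 XOR 1) IMPLIES 1) XOR ((1 AND 1) XOR (NOT 1 XOR 1))) -> 1
  row 23 [10111]: (((NOT 1 XOR 1) IMPLIES 1) XOR ((1 AND 1) XOR (NOT 1 XOR 1))) -> 1
  row 24 [11000]: (((NOT 0 XOR 1) IMPLIES 1) XOR ((0 AND 1) XOR (NOT 0 XOR 0))) -> 0
  row 25 [11001]: (((NOT 1 XOR 1) IMPLIES 1) XOR ((0 AND 1) XOR (NOT 0 XOR 0))) -> 0
  row 26 [11010]: (((NOT 0 XOR 1) IMPLIES 1) XOR ((1 AND 1) XOR (NOT 0 XOR 1))) -> 0
  row 27 [11011]: (((NOT 1 XOR 1) IMPLIES 1) XOR ((1 AND 1) XOR (NOT 0 XOR 1))) -> 0
  row 28 [11100]: (((NOT 0 XOR 1) IMPLIES 1) XOR ((0 AND 1) XOR (NOT 1 XOR 0))) -> 1
  row 29 [11101]: (((NOT 1 XOR 1) IMPLIES 1) XOR ((0 AND 1) XOR (NOT 1 XOR 0))) -> 1
  row 30 [11110]: (((NOT 0 XOR 1) IMPLIES 1) XOR ((1 AND 1) XOR (NOT 1 XOR 1))) -> 1
  row 31 [11111]: (((NOT 1 XOR 1) IMPLIES 1) XOR ((1 AND 1) XOR (NOT 1 XOR 1))) -> 1
Full result column, 8 rows per line (x1,x2 fixed per line; x3,x4,x5 runs 000..111 left to right):
  rows 0-7 [x1,x2=00]: 10010110  (ones: 4)
  rows 8-15 [x1,x2=01]: 10010110  (ones: 4)
  rows 16-23 [x1,x2=10]: 00001111  (ones: 4)
  rows 24-31 [x1,x2=11]: 00001111  (ones: 4)
Count of 1-rows = 4+4+4+4 = 16

16


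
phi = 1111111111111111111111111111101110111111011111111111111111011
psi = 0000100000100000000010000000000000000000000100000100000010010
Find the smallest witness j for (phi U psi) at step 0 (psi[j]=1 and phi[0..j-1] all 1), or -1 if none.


(phi U psi) at 0: need smallest j with psi[j]=1 and phi[i]=1 for all i in [0,j).
Scan from step 0:
  step 0: phi=1, psi=0 -> continue
  step 1: phi=1, psi=0 -> continue
  step 2: phi=1, psi=0 -> continue
  step 3: phi=1, psi=0 -> continue
  step 4: psi=1 and phi held for [0,4) -> witness found
Witness step = 4

4


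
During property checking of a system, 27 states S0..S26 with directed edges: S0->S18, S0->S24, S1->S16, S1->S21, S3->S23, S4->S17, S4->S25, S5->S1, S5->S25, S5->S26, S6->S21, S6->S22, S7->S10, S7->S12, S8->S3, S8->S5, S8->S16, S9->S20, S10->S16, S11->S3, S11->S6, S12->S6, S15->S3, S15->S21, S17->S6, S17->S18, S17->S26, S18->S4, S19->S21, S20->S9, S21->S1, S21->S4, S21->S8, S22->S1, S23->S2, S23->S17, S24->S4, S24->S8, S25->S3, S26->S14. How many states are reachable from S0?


BFS from S0:
  layer 0: {S0}
  layer 1: {S18, S24}
  layer 2: {S4, S8}
  layer 3: {S3, S5, S16, S17, S25}
  layer 4: {S1, S6, S23, S26}
  layer 5: {S2, S14, S21, S22}
Reachable set: {S0, S1, S2, S3, S4, S5, S6, S8, S14, S16, S17, S18, S21, S22, S23, S24, S25, S26}
Count = 18

18


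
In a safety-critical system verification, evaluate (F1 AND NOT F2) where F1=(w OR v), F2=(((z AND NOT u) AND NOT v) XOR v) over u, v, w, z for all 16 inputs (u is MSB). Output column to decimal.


F1 = (w OR v)
F2 = (((z AND NOT u) AND NOT v) XOR v)
Counterexample to F1=>F2 is where F1=1 and F2=0.
Evaluate each row (bits = u,v,w,z, MSB first):
  row 0 [0000]: F1=0 F2=0 -> F1&~F2 -> 0
  row 1 [0001]: F1=0 F2=1 -> F1&~F2 -> 0
  row 2 [0010]: F1=1 F2=0 -> F1&~F2 -> 1
  row 3 [0011]: F1=1 F2=1 -> F1&~F2 -> 0
  row 4 [0100]: F1=1 F2=1 -> F1&~F2 -> 0
  row 5 [0101]: F1=1 F2=1 -> F1&~F2 -> 0
  row 6 [0110]: F1=1 F2=1 -> F1&~F2 -> 0
  row 7 [0111]: F1=1 F2=1 -> F1&~F2 -> 0
  row 8 [1000]: F1=0 F2=0 -> F1&~F2 -> 0
  row 9 [1001]: F1=0 F2=0 -> F1&~F2 -> 0
  row 10 [1010]: F1=1 F2=0 -> F1&~F2 -> 1
  row 11 [1011]: F1=1 F2=0 -> F1&~F2 -> 1
  row 12 [1100]: F1=1 F2=1 -> F1&~F2 -> 0
  row 13 [1101]: F1=1 F2=1 -> F1&~F2 -> 0
  row 14 [1110]: F1=1 F2=1 -> F1&~F2 -> 0
  row 15 [1111]: F1=1 F2=1 -> F1&~F2 -> 0
Full result column, 4 rows per line (u,v fixed per line; w,z runs 00..11 left to right):
  rows 0-3 [u,v=00]: 0010  = hex 2
  rows 4-7 [u,v=01]: 0000  = hex 0
  rows 8-11 [u,v=10]: 0011  = hex 3
  rows 12-15 [u,v=11]: 0000  = hex 0
Counterexample vector (row 0 .. row 15) = 0010000000110000
Output column grouped in 4s = 0010 0000 0011 0000 = 0x2030
Convert to decimal digit by digit (value = value*16 + digit):
  2 -> 2
  2*16 + 0 = 32
  32*16 + 3 = 515
  515*16 + 0 = 8240
Decimal = 8240

8240


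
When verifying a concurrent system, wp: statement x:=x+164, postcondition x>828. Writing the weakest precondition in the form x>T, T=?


Formula: wp(x:=E, P) = P[E/x] (substitute E for x in postcondition)
Step 1: Postcondition: x>828
Step 2: Substitute x+164 for x: x+164>828
Step 3: Solve for x: x > 828-164 = 664

664


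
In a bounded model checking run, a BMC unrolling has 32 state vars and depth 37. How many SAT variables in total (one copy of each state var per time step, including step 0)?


BMC unrolls to depth k, creating one copy of each state var for steps 0..k.
Step count = 37 + 1 = 38 (steps 0 through 37)
Vars per step = 32
Total = 32 * 38 = 1216

1216


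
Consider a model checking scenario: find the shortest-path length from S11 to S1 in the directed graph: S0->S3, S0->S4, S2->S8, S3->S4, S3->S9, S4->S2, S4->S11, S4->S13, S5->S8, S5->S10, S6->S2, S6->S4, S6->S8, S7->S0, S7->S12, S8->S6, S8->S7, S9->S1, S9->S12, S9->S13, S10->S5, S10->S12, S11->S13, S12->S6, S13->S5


BFS layer-by-layer from S11:
  dist 0: {S11}
  dist 1: {S13}
  dist 2: {S5}
  dist 3: {S8, S10}
  dist 4: {S6, S7, S12}
  dist 5: {S0, S2, S4}
  dist 6: {S3}
  dist 7: {S9}
  dist 8: {S1}
  -> S1 reached at distance 8
Shortest path length = 8

8


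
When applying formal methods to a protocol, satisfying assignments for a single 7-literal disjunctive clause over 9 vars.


Step 1: Total=2^9=512
Step 2: Unsat when all 7 false: 2^2=4
Step 3: Sat=512-4=508

508


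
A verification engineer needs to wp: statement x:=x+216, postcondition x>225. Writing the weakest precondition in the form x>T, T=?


Formula: wp(x:=E, P) = P[E/x] (substitute E for x in postcondition)
Step 1: Postcondition: x>225
Step 2: Substitute x+216 for x: x+216>225
Step 3: Solve for x: x > 225-216 = 9

9


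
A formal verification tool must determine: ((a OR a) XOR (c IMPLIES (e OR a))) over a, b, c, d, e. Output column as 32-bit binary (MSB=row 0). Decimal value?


Formula: ((a OR a) XOR (c IMPLIES (e OR a))) over a, b, c, d, e (32 rows)
Evaluate each row (bits = a,b,c,d,e, MSB first):
  row 0 [00000]: ((0 OR 0) XOR (0 IMPLIES (0 OR 0))) -> 1
  row 1 [00001]: ((0 OR 0) XOR (0 IMPLIES (1 OR 0))) -> 1
  row 2 [00010]: ((0 OR 0) XOR (0 IMPLIES (0 OR 0))) -> 1
  row 3 [00011]: ((0 OR 0) XOR (0 IMPLIES (1 OR 0))) -> 1
  row 4 [00100]: ((0 OR 0) XOR (1 IMPLIES (0 OR 0))) -> 0
  row 5 [00101]: ((0 OR 0) XOR (1 IMPLIES (1 OR 0))) -> 1
  row 6 [00110]: ((0 OR 0) XOR (1 IMPLIES (0 OR 0))) -> 0
  row 7 [00111]: ((0 OR 0) XOR (1 IMPLIES (1 OR 0))) -> 1
  row 8 [01000]: ((0 OR 0) XOR (0 IMPLIES (0 OR 0))) -> 1
  row 9 [01001]: ((0 OR 0) XOR (0 IMPLIES (1 OR 0))) -> 1
  row 10 [01010]: ((0 OR 0) XOR (0 IMPLIES (0 OR 0))) -> 1
  row 11 [01011]: ((0 OR 0) XOR (0 IMPLIES (1 OR 0))) -> 1
  row 12 [01100]: ((0 OR 0) XOR (1 IMPLIES (0 OR 0))) -> 0
  row 13 [01101]: ((0 OR 0) XOR (1 IMPLIES (1 OR 0))) -> 1
  row 14 [01110]: ((0 OR 0) XOR (1 IMPLIES (0 OR 0))) -> 0
  row 15 [01111]: ((0 OR 0) XOR (1 IMPLIES (1 OR 0))) -> 1
  row 16 [10000]: ((1 OR 1) XOR (0 IMPLIES (0 OR 1))) -> 0
  row 17 [10001]: ((1 OR 1) XOR (0 IMPLIES (1 OR 1))) -> 0
  row 18 [10010]: ((1 OR 1) XOR (0 IMPLIES (0 OR 1))) -> 0
  row 19 [10011]: ((1 OR 1) XOR (0 IMPLIES (1 OR 1))) -> 0
  row 20 [10100]: ((1 OR 1) XOR (1 IMPLIES (0 OR 1))) -> 0
  row 21 [10101]: ((1 OR 1) XOR (1 IMPLIES (1 OR 1))) -> 0
  row 22 [10110]: ((1 OR 1) XOR (1 IMPLIES (0 OR 1))) -> 0
  row 23 [10111]: ((1 OR 1) XOR (1 IMPLIES (1 OR 1))) -> 0
  row 24 [11000]: ((1 OR 1) XOR (0 IMPLIES (0 OR 1))) -> 0
  row 25 [11001]: ((1 OR 1) XOR (0 IMPLIES (1 OR 1))) -> 0
  row 26 [11010]: ((1 OR 1) XOR (0 IMPLIES (0 OR 1))) -> 0
  row 27 [11011]: ((1 OR 1) XOR (0 IMPLIES (1 OR 1))) -> 0
  row 28 [11100]: ((1 OR 1) XOR (1 IMPLIES (0 OR 1))) -> 0
  row 29 [11101]: ((1 OR 1) XOR (1 IMPLIES (1 OR 1))) -> 0
  row 30 [11110]: ((1 OR 1) XOR (1 IMPLIES (0 OR 1))) -> 0
  row 31 [11111]: ((1 OR 1) XOR (1 IMPLIES (1 OR 1))) -> 0
Full result column, 4 rows per line (a,b,c fixed per line; d,e runs 00..11 left to right):
  rows 0-3 [a,b,c=000]: 1111  = hex F
  rows 4-7 [a,b,c=001]: 0101  = hex 5
  rows 8-11 [a,b,c=010]: 1111  = hex F
  rows 12-15 [a,b,c=011]: 0101  = hex 5
  rows 16-19 [a,b,c=100]: 0000  = hex 0
  rows 20-23 [a,b,c=101]: 0000  = hex 0
  rows 24-27 [a,b,c=110]: 0000  = hex 0
  rows 28-31 [a,b,c=111]: 0000  = hex 0
Output column (row 0 .. row 31) = 11110101111101010000000000000000
Output column grouped in 4s = 1111 0101 1111 0101 0000 0000 0000 0000 = 0xF5F50000
Convert to decimal digit by digit (value = value*16 + digit):
  F -> 15
  15*16 + 5 = 245
  245*16 + 15 (F) = 3935
  3935*16 + 5 = 62965
  62965*16 + 0 = 1007440
  1007440*16 + 0 = 16119040
  16119040*16 + 0 = 257904640
  257904640*16 + 0 = 4126474240
Decimal = 4126474240

4126474240
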